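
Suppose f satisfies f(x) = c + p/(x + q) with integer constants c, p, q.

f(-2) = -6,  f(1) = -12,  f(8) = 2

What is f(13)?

0

(f(x) − c)(x + q) = p for each data point; the three points give a linear system in c and q, then p follows.
Solving: c = -2, q = -3, p = 20, so f(x) = -2 + 20/(x − 3).
Then f(13) = -2 + 20/10 = 0.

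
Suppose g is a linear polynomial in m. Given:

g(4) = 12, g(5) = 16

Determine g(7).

24

Write g(m) = am + b; the 2 given values yield a linear system in the 2 coefficients.
Solving, g(m) = 4m - 4.
Then g(7) = 24.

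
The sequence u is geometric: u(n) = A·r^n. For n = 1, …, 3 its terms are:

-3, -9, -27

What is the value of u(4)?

-81

Consecutive ratio: -9/(-3) = 3, and -27/(-9) = 3, so r = 3.
Then A·3^1 = -3 gives A = -1, and u(n) = -1·3^n.
u(4) = -1·3^4 = -81.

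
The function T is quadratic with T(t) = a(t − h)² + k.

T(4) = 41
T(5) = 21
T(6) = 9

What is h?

7

First differences -20, -12; second difference 8 = 2a, so a = 4.
Expanding, the t-coefficient is −2ah = -8h; matching it to the data gives h = 7, and then k = 5.
So T(t) = 4(t − 7)² + 5.
Hence h = 7.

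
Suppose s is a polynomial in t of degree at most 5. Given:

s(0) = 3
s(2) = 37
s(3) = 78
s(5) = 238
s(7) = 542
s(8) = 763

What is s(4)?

143

Write s(t) = at^5 + bt^4 + ct³ + dt² + et + p; the 6 given values yield a linear system in the 6 coefficients.
Solving, the top 2 coefficients vanish, and s(t) = t³ + 3t² + 7t + 3.
Then s(4) = 143.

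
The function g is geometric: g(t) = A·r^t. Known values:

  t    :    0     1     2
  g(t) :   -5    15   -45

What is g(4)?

-405

Consecutive ratio: 15/(-5) = -3, and -45/15 = -3, so r = -3.
Then A·(-3)^0 = -5 gives A = -5, and g(t) = -5·(-3)^t.
g(4) = -5·(-3)^4 = -405.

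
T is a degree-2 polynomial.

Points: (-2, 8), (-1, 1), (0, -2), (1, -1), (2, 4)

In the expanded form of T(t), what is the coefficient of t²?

2

Write T(t) = at² + bt + c; the 5 given values yield a linear system in the 3 coefficients.
Solving, T(t) = 2t² - t - 2.
The coefficient of t² is 2.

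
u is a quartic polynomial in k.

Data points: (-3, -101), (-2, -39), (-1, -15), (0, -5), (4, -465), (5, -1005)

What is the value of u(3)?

-179

Write u(k) = ak^4 + bk³ + ck² + dk + e; the 6 given values yield a linear system in the 5 coefficients.
Solving, u(k) = -k^4 - 2k³ - 6k² + 5k - 5.
Then u(3) = -179.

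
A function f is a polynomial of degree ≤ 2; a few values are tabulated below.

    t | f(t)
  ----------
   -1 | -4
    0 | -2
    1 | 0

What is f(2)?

2

Write f(t) = at² + bt + c; the 3 given values yield a linear system in the 3 coefficients.
Solving, the leading coefficient vanishes, and f(t) = 2t - 2.
Then f(2) = 2.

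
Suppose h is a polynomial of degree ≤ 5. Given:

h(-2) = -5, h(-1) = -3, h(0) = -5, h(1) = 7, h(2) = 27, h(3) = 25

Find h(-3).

First differences: 2, -2, 12, 20, -2. Second differences: -4, 14, 8, -22. Third differences: 18, -6, -30. Fourth differences: -24, -24.
Level-4 differences are constant, so h has degree 4.
Fitting a degree-4 polynomial gives h(t) = -t^4 + t³ + 8t² + 4t - 5.
Then h(-3) = -53.

-53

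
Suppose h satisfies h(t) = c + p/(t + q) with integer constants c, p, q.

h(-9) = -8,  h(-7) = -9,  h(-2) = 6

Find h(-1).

(h(t) − c)(t + q) = p for each data point; the three points give a linear system in c and q, then p follows.
Solving: c = -6, q = 3, p = 12, so h(t) = -6 + 12/(t + 3).
Then h(-1) = -6 + 12/2 = 0.

0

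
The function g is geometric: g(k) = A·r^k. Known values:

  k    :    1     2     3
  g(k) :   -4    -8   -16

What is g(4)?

-32

Consecutive ratio: -8/(-4) = 2, and -16/(-8) = 2, so r = 2.
Then A·2^1 = -4 gives A = -2, and g(k) = -2·2^k.
g(4) = -2·2^4 = -32.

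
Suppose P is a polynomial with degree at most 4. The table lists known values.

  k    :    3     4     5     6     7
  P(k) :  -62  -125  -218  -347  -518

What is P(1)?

First differences: -63, -93, -129, -171. Second differences: -30, -36, -42. Third differences: -6, -6.
Level-3 differences are constant, so P has degree 3.
Fitting a degree-3 polynomial gives P(k) = -k³ - 3k² - 5k + 7.
Then P(1) = -2.

-2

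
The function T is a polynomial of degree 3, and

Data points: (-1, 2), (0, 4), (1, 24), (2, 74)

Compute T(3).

Write T(n) = an³ + bn² + cn + d; the 4 given values yield a linear system in the 4 coefficients.
Solving, T(n) = 2n³ + 9n² + 9n + 4.
Then T(3) = 166.

166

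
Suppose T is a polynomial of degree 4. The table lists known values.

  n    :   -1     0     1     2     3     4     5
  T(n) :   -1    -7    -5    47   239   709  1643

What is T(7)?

5887

First differences: -6, 2, 52, 192, 470, 934. Second differences: 8, 50, 140, 278, 464. Third differences: 42, 90, 138, 186. Fourth differences: 48, 48, 48.
Level-4 differences are constant, so T has degree 4.
Fitting a degree-4 polynomial gives T(n) = 2n^4 + 3n³ + 2n² - 5n - 7.
Then T(7) = 5887.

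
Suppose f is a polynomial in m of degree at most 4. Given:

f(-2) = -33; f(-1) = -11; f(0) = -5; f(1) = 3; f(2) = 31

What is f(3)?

First differences: 22, 6, 8, 28. Second differences: -16, 2, 20. Third differences: 18, 18.
Level-3 differences are constant, so f has degree 3.
Fitting a degree-3 polynomial gives f(m) = 3m³ + m² + 4m - 5.
Then f(3) = 97.

97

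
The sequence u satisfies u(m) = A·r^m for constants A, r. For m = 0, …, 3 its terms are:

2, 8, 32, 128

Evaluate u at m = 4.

Consecutive ratio: 8/2 = 4, and 32/8 = 4, so r = 4.
Then A·4^0 = 2 gives A = 2, and u(m) = 2·4^m.
u(4) = 2·4^4 = 512.

512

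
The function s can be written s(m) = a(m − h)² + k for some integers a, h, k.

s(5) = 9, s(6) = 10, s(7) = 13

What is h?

5

First differences 1, 3; second difference 2 = 2a, so a = 1.
Expanding, the m-coefficient is −2ah = -2h; matching it to the data gives h = 5, and then k = 9.
So s(m) = 1(m − 5)² + 9.
Hence h = 5.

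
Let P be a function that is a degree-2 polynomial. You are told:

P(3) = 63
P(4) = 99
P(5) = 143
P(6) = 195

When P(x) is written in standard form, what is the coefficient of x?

First differences: 36, 44, 52. Second differences: 8, 8.
Level-2 differences are constant, so P has degree 2.
Fitting a degree-2 polynomial gives P(x) = 4x² + 8x + 3.
The coefficient of x is 8.

8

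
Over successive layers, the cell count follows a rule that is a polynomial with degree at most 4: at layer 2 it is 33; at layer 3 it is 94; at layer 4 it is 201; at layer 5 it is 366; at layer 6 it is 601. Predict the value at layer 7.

Write the value at t as T(t).
Write T(t) = at^4 + bt³ + ct² + dt + e; the 5 given values yield a linear system in the 5 coefficients.
Solving, the leading coefficient vanishes, and T(t) = 2t³ + 5t² - 2t + 1.
Then T(7) = 918.

918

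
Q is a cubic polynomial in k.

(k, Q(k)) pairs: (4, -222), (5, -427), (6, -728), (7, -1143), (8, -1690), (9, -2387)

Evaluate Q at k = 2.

First differences: -205, -301, -415, -547, -697. Second differences: -96, -114, -132, -150. Third differences: -18, -18, -18.
Level-3 differences are constant, so Q has degree 3.
Fitting a degree-3 polynomial gives Q(k) = -3k³ - 3k² + 5k - 2.
Then Q(2) = -28.

-28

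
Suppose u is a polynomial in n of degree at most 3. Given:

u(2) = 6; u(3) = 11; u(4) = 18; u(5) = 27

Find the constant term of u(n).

First differences: 5, 7, 9. Second differences: 2, 2.
Level-2 differences are constant, so u has degree 2.
Fitting a degree-2 polynomial gives u(n) = n² + 2.
The constant term is u(0) = 2.

2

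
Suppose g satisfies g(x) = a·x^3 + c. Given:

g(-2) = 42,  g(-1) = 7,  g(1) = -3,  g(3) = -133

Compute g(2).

-38

From g(-2) = 42 and g(-1) = 7: -8a + c = 42 and -1a + c = 7.
Subtracting: 7a = -35, so a = -5; then c = 42 − (-5)·(-8) = 2.
So g(x) = -5x³ + 2, and g(2) = -38.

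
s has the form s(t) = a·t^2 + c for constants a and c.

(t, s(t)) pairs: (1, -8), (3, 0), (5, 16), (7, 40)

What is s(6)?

From s(1) = -8 and s(3) = 0: 1a + c = -8 and 9a + c = 0.
Subtracting: 8a = 8, so a = 1; then c = -8 − 1·1 = -9.
So s(t) = 1t² − 9, and s(6) = 27.

27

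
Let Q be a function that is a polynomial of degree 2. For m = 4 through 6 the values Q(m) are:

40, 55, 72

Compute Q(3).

27

Write Q(m) = am² + bm + c; the 3 given values yield a linear system in the 3 coefficients.
Solving, Q(m) = m² + 6m.
Then Q(3) = 27.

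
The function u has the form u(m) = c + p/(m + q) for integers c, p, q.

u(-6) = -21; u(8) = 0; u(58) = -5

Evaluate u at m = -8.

(u(m) − c)(m + q) = p for each data point; the three points give a linear system in c and q, then p follows.
Solving: c = -6, q = 2, p = 60, so u(m) = -6 + 60/(m + 2).
Then u(-8) = -6 + 60/(-6) = -16.

-16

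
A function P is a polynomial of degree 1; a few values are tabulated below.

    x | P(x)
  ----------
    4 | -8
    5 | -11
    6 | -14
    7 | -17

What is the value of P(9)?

-23

Write P(x) = ax + b; the 4 given values yield a linear system in the 2 coefficients.
Solving, P(x) = -3x + 4.
Then P(9) = -23.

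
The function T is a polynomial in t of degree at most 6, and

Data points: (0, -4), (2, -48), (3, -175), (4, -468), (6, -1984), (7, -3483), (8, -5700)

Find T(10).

-13104

Write T(t) = at^6 + bt^5 + ct^4 + dt³ + et² + pt + q; the 7 given values yield a linear system in the 7 coefficients.
Solving, the top 2 coefficients vanish, and T(t) = -t^4 - 3t³ - t² - 4.
Then T(10) = -13104.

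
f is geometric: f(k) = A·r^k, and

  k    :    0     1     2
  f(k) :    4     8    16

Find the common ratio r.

2

Consecutive ratio: 8/4 = 2, and 16/8 = 2, so r = 2.
Then A·2^0 = 4 gives A = 4, and f(k) = 4·2^k.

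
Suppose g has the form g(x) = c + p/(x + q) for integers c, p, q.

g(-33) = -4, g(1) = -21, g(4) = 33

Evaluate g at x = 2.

(g(x) − c)(x + q) = p for each data point; the three points give a linear system in c and q, then p follows.
Solving: c = -3, q = -3, p = 36, so g(x) = -3 + 36/(x − 3).
Then g(2) = -3 + 36/(-1) = -39.

-39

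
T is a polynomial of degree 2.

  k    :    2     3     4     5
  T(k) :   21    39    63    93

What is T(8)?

First differences: 18, 24, 30. Second differences: 6, 6.
Level-2 differences are constant, so T has degree 2.
Fitting a degree-2 polynomial gives T(k) = 3k² + 3k + 3.
Then T(8) = 219.

219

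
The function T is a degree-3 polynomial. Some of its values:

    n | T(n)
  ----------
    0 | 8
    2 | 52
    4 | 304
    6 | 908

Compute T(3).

143

Write T(n) = an³ + bn² + cn + d; the 4 given values yield a linear system in the 4 coefficients.
Solving, T(n) = 3n³ + 8n² - 6n + 8.
Then T(3) = 143.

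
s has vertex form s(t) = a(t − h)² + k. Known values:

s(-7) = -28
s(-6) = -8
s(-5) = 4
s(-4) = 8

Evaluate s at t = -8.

First differences 20, 12, 4; second difference -8 = 2a, so a = -4.
Expanding, the t-coefficient is −2ah = 8h; matching it to the data gives h = -4, and then k = 8.
So s(t) = -4(t + 4)² + 8.
s(-8) = -4·(-4)² + 8 = -56.

-56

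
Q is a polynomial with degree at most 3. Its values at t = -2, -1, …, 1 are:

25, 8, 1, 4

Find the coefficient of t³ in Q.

First differences: -17, -7, 3. Second differences: 10, 10.
Level-2 differences are constant, so Q has degree 2.
Fitting a degree-2 polynomial gives Q(t) = 5t² - 2t + 1.
The coefficient of t³ is 0.

0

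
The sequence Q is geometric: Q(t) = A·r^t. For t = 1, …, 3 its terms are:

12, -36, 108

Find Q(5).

972

Consecutive ratio: -36/12 = -3, and 108/(-36) = -3, so r = -3.
Then A·(-3)^1 = 12 gives A = -4, and Q(t) = -4·(-3)^t.
Q(5) = -4·(-3)^5 = 972.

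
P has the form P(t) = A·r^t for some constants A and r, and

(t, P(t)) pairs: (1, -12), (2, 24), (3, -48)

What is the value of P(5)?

-192

Consecutive ratio: 24/(-12) = -2, and -48/24 = -2, so r = -2.
Then A·(-2)^1 = -12 gives A = 6, and P(t) = 6·(-2)^t.
P(5) = 6·(-2)^5 = -192.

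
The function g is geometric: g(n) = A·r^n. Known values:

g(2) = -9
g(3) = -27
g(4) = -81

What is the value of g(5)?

-243

Consecutive ratio: -27/(-9) = 3, and -81/(-27) = 3, so r = 3.
Then A·3^2 = -9 gives A = -1, and g(n) = -1·3^n.
g(5) = -1·3^5 = -243.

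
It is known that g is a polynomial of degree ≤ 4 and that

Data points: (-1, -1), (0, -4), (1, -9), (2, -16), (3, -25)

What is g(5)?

-49

First differences: -3, -5, -7, -9. Second differences: -2, -2, -2.
Level-2 differences are constant, so g has degree 2.
Fitting a degree-2 polynomial gives g(n) = -n² - 4n - 4.
Then g(5) = -49.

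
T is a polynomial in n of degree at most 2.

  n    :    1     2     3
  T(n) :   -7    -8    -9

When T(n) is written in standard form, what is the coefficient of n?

-1

Write T(n) = an² + bn + c; the 3 given values yield a linear system in the 3 coefficients.
Solving, the leading coefficient vanishes, and T(n) = -n - 6.
The coefficient of n is -1.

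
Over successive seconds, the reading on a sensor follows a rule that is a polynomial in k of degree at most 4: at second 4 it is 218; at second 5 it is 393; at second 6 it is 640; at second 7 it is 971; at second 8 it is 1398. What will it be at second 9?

1933

Write the value at k as Q(k).
First differences: 175, 247, 331, 427. Second differences: 72, 84, 96. Third differences: 12, 12.
Level-3 differences are constant, so Q has degree 3.
Extending the table by one column gives the next first difference 535, so Q(9) = 1398 + 535 = 1933.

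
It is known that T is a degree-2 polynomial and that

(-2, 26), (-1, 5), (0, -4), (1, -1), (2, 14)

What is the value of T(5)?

131

Write T(x) = ax² + bx + c; the 5 given values yield a linear system in the 3 coefficients.
Solving, T(x) = 6x² - 3x - 4.
Then T(5) = 131.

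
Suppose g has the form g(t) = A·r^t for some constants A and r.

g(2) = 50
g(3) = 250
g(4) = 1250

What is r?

Consecutive ratio: 250/50 = 5, and 1250/250 = 5, so r = 5.
Then A·5^2 = 50 gives A = 2, and g(t) = 2·5^t.

5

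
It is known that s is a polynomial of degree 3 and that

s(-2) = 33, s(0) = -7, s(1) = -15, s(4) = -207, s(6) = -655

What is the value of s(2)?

-39

Write s(n) = an³ + bn² + cn + d; the 5 given values yield a linear system in the 4 coefficients.
Solving, s(n) = -3n³ + n² - 6n - 7.
Then s(2) = -39.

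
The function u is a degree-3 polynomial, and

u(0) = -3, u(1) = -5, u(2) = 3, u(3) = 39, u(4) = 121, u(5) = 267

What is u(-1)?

-9

Write u(n) = an³ + bn² + cn + d; the 6 given values yield a linear system in the 4 coefficients.
Solving, u(n) = 3n³ - 4n² - n - 3.
Then u(-1) = -9.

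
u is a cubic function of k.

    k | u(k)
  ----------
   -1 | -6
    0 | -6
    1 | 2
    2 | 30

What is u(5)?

Write u(k) = ak³ + bk² + ck + d; the 4 given values yield a linear system in the 4 coefficients.
Solving, u(k) = 2k³ + 4k² + 2k - 6.
Then u(5) = 354.

354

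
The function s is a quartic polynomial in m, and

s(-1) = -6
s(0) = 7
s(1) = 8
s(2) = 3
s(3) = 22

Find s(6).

883

Write s(m) = am^4 + bm³ + cm² + dm + e; the 5 given values yield a linear system in the 5 coefficients.
Solving, s(m) = m^4 - m³ - 7m² + 8m + 7.
Then s(6) = 883.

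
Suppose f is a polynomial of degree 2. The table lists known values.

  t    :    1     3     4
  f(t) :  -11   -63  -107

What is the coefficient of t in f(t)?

-2

Write f(t) = at² + bt + c; the 3 given values yield a linear system in the 3 coefficients.
Solving, f(t) = -6t² - 2t - 3.
The coefficient of t is -2.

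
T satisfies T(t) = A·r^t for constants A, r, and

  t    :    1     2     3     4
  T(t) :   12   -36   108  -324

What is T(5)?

Consecutive ratio: -36/12 = -3, and 108/(-36) = -3, so r = -3.
Then A·(-3)^1 = 12 gives A = -4, and T(t) = -4·(-3)^t.
T(5) = -4·(-3)^5 = 972.

972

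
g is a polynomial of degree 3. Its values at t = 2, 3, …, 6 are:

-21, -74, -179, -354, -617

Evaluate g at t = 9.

-2114

Write g(t) = at³ + bt² + ct + d; the 5 given values yield a linear system in the 4 coefficients.
Solving, g(t) = -3t³ + t² - t + 1.
Then g(9) = -2114.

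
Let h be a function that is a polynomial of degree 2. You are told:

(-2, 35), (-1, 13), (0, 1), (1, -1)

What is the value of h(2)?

7

Write h(n) = an² + bn + c; the 4 given values yield a linear system in the 3 coefficients.
Solving, h(n) = 5n² - 7n + 1.
Then h(2) = 7.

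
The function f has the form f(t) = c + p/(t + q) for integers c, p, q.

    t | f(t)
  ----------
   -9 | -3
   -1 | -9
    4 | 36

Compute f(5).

(f(t) − c)(t + q) = p for each data point; the three points give a linear system in c and q, then p follows.
Solving: c = 0, q = -3, p = 36, so f(t) = 36/(t − 3).
Then f(5) = 0 + 36/2 = 18.

18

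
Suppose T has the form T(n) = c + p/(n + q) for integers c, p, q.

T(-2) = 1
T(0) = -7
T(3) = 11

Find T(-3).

(T(n) − c)(n + q) = p for each data point; the three points give a linear system in c and q, then p follows.
Solving: c = 5, q = -1, p = 12, so T(n) = 5 + 12/(n − 1).
Then T(-3) = 5 + 12/(-4) = 2.

2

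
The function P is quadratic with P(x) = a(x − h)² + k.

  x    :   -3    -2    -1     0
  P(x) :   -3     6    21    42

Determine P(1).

69

First differences 9, 15, 21; second difference 6 = 2a, so a = 3.
Expanding, the x-coefficient is −2ah = -6h; matching it to the data gives h = -4, and then k = -6.
So P(x) = 3(x + 4)² − 6.
P(1) = 3·5² − 6 = 69.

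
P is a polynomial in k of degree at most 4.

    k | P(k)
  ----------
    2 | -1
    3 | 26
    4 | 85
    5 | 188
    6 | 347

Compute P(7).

574

Write P(k) = ak^4 + bk³ + ck² + dk + e; the 5 given values yield a linear system in the 5 coefficients.
Solving, the leading coefficient vanishes, and P(k) = 2k³ - 2k² - k - 7.
Then P(7) = 574.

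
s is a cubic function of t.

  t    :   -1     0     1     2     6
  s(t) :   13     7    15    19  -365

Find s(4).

-57

Write s(t) = at³ + bt² + ct + d; the 5 given values yield a linear system in the 4 coefficients.
Solving, s(t) = -3t³ + 7t² + 4t + 7.
Then s(4) = -57.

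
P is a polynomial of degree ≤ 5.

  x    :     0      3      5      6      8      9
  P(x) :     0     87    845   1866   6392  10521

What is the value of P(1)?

1

Write P(x) = ax^5 + bx^4 + cx³ + dx² + ex + p; the 6 given values yield a linear system in the 6 coefficients.
Solving, the leading coefficient vanishes, and P(x) = 2x^4 - 4x³ + 4x² - x.
Then P(1) = 1.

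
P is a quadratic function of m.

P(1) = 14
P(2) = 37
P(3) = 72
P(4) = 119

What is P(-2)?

17

First differences: 23, 35, 47. Second differences: 12, 12.
Level-2 differences are constant, so P has degree 2.
Fitting a degree-2 polynomial gives P(m) = 6m² + 5m + 3.
Then P(-2) = 17.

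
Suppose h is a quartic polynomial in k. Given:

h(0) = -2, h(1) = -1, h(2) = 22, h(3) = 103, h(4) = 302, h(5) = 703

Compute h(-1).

First differences: 1, 23, 81, 199, 401. Second differences: 22, 58, 118, 202. Third differences: 36, 60, 84. Fourth differences: 24, 24.
Level-4 differences are constant, so h has degree 4.
Fitting a degree-4 polynomial gives h(k) = k^4 + 4k² - 4k - 2.
Then h(-1) = 7.

7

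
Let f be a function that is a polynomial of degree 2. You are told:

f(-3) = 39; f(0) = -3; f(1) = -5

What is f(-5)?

97

Write f(m) = am² + bm + c; the 3 given values yield a linear system in the 3 coefficients.
Solving, f(m) = 3m² - 5m - 3.
Then f(-5) = 97.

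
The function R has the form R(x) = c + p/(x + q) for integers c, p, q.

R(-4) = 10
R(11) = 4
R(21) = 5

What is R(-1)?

(R(x) − c)(x + q) = p for each data point; the three points give a linear system in c and q, then p follows.
Solving: c = 6, q = -1, p = -20, so R(x) = 6 − 20/(x − 1).
Then R(-1) = 6 − 20/(-2) = 16.

16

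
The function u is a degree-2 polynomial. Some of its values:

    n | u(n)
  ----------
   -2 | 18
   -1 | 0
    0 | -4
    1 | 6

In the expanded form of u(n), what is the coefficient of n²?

7

Write u(n) = an² + bn + c; the 4 given values yield a linear system in the 3 coefficients.
Solving, u(n) = 7n² + 3n - 4.
The coefficient of n² is 7.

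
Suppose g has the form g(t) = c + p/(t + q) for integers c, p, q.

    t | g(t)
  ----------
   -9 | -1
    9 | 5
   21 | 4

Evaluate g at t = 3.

7

(g(t) − c)(t + q) = p for each data point; the three points give a linear system in c and q, then p follows.
Solving: c = 3, q = 3, p = 24, so g(t) = 3 + 24/(t + 3).
Then g(3) = 3 + 24/6 = 7.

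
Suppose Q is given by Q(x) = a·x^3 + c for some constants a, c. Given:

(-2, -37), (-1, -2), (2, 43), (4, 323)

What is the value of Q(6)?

From Q(-2) = -37 and Q(-1) = -2: -8a + c = -37 and -1a + c = -2.
Subtracting: 7a = 35, so a = 5; then c = -37 − 5·(-8) = 3.
So Q(x) = 5x³ + 3, and Q(6) = 1083.

1083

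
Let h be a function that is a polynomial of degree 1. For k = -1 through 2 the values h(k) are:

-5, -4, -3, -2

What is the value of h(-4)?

-8

Write h(k) = ak + b; the 4 given values yield a linear system in the 2 coefficients.
Solving, h(k) = k - 4.
Then h(-4) = -8.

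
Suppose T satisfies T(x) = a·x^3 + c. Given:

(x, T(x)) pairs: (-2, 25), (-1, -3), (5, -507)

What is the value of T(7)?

-1379

From T(-2) = 25 and T(-1) = -3: -8a + c = 25 and -1a + c = -3.
Subtracting: 7a = -28, so a = -4; then c = 25 − (-4)·(-8) = -7.
So T(x) = -4x³ − 7, and T(7) = -1379.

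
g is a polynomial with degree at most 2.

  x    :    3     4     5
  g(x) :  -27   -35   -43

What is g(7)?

First differences: -8, -8.
Level-1 differences are constant, so g has degree 1.
Fitting a degree-1 polynomial gives g(x) = -8x - 3.
Then g(7) = -59.

-59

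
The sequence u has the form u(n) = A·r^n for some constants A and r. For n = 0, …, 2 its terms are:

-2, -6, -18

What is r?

Consecutive ratio: -6/(-2) = 3, and -18/(-6) = 3, so r = 3.
Then A·3^0 = -2 gives A = -2, and u(n) = -2·3^n.

3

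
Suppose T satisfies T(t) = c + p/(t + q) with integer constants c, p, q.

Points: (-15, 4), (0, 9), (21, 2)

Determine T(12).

1

(T(t) − c)(t + q) = p for each data point; the three points give a linear system in c and q, then p follows.
Solving: c = 3, q = -3, p = -18, so T(t) = 3 − 18/(t − 3).
Then T(12) = 3 − 18/9 = 1.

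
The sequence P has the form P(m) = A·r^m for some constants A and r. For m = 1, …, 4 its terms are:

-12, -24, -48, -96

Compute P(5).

-192

Consecutive ratio: -24/(-12) = 2, and -48/(-24) = 2, so r = 2.
Then A·2^1 = -12 gives A = -6, and P(m) = -6·2^m.
P(5) = -6·2^5 = -192.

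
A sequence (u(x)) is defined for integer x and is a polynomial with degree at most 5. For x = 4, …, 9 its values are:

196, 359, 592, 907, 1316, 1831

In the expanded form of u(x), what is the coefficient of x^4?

0

First differences: 163, 233, 315, 409, 515. Second differences: 70, 82, 94, 106. Third differences: 12, 12, 12.
Level-3 differences are constant, so u has degree 3.
Fitting a degree-3 polynomial gives u(x) = 2x³ + 5x² - 4x + 4.
The coefficient of x^4 is 0.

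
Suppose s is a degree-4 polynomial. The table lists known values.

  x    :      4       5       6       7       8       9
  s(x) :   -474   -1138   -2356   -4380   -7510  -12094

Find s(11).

First differences: -664, -1218, -2024, -3130, -4584. Second differences: -554, -806, -1106, -1454. Third differences: -252, -300, -348. Fourth differences: -48, -48.
Level-4 differences are constant, so s has degree 4.
Fitting a degree-4 polynomial gives s(x) = -2x^4 + 2x³ - 5x² - 3x + 2.
Then s(11) = -27256.

-27256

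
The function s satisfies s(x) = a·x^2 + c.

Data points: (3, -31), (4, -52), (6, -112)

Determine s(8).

-196

From s(3) = -31 and s(4) = -52: 9a + c = -31 and 16a + c = -52.
Subtracting: 7a = -21, so a = -3; then c = -31 − (-3)·9 = -4.
So s(x) = -3x² − 4, and s(8) = -196.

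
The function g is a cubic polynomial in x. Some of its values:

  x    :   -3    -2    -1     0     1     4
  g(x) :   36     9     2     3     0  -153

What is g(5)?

-292

Write g(x) = ax³ + bx² + cx + d; the 6 given values yield a linear system in the 4 coefficients.
Solving, g(x) = -2x³ - 2x² + x + 3.
Then g(5) = -292.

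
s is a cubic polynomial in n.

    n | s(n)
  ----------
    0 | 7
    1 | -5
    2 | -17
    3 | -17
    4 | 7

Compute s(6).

Write s(n) = an³ + bn² + cn + d; the 5 given values yield a linear system in the 4 coefficients.
Solving, s(n) = 2n³ - 6n² - 8n + 7.
Then s(6) = 175.

175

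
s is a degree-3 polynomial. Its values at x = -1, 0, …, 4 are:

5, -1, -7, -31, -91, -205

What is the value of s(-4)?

Write s(x) = ax³ + bx² + cx + d; the 6 given values yield a linear system in the 4 coefficients.
Solving, s(x) = -3x³ - 3x - 1.
Then s(-4) = 203.

203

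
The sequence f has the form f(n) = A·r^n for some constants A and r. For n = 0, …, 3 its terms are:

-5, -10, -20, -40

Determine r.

Consecutive ratio: -10/(-5) = 2, and -20/(-10) = 2, so r = 2.
Then A·2^0 = -5 gives A = -5, and f(n) = -5·2^n.

2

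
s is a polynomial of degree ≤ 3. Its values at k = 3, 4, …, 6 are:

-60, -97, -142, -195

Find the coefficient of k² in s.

-4

First differences: -37, -45, -53. Second differences: -8, -8.
Level-2 differences are constant, so s has degree 2.
Fitting a degree-2 polynomial gives s(k) = -4k² - 9k + 3.
The coefficient of k² is -4.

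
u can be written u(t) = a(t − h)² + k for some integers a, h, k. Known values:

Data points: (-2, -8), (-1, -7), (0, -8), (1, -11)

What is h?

First differences 1, -1, -3; second difference -2 = 2a, so a = -1.
Expanding, the t-coefficient is −2ah = 2h; matching it to the data gives h = -1, and then k = -7.
So u(t) = -1(t + 1)² − 7.
Hence h = -1.

-1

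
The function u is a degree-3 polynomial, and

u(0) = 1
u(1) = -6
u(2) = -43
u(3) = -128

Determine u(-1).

Write u(t) = at³ + bt² + ct + d; the 4 given values yield a linear system in the 4 coefficients.
Solving, u(t) = -3t³ - 6t² + 2t + 1.
Then u(-1) = -4.

-4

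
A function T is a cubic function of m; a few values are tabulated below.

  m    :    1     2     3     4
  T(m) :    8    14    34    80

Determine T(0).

Write T(m) = am³ + bm² + cm + d; the 4 given values yield a linear system in the 4 coefficients.
Solving, T(m) = 2m³ - 5m² + 7m + 4.
Then T(0) = 4.

4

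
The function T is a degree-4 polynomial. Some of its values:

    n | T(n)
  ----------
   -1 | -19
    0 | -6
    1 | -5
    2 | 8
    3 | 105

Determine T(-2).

Write T(n) = an^4 + bn³ + cn² + dn + e; the 5 given values yield a linear system in the 5 coefficients.
Solving, T(n) = 2n^4 - 8n² + 7n - 6.
Then T(-2) = -20.

-20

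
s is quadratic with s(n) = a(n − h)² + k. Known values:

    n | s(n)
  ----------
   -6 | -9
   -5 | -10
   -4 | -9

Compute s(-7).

-6

First differences -1, 1; second difference 2 = 2a, so a = 1.
Expanding, the n-coefficient is −2ah = -2h; matching it to the data gives h = -5, and then k = -10.
So s(n) = 1(n + 5)² − 10.
s(-7) = 1·(-2)² − 10 = -6.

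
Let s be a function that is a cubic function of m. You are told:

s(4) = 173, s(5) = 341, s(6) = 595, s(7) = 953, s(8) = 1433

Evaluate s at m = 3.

First differences: 168, 254, 358, 480. Second differences: 86, 104, 122. Third differences: 18, 18.
Level-3 differences are constant, so s has degree 3.
Fitting a degree-3 polynomial gives s(m) = 3m³ - 2m² + 3m + 1.
Then s(3) = 73.

73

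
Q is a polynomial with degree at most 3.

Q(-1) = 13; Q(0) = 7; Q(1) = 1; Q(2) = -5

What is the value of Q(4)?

First differences: -6, -6, -6.
Level-1 differences are constant, so Q has degree 1.
Fitting a degree-1 polynomial gives Q(n) = -6n + 7.
Then Q(4) = -17.

-17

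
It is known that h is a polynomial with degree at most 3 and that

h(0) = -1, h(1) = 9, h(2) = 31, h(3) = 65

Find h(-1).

1

Write h(n) = an³ + bn² + cn + d; the 4 given values yield a linear system in the 4 coefficients.
Solving, the leading coefficient vanishes, and h(n) = 6n² + 4n - 1.
Then h(-1) = 1.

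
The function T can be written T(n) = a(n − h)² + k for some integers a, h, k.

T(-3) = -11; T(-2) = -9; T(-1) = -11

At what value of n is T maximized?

-2

First differences 2, -2; second difference -4 = 2a, so a = -2.
Expanding, the n-coefficient is −2ah = 4h; matching it to the data gives h = -2, and then k = -9.
So T(n) = -2(n + 2)² − 9.
Hence h = -2.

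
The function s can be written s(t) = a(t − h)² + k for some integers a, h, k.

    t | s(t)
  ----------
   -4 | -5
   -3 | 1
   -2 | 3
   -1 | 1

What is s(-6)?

-29

First differences 6, 2, -2; second difference -4 = 2a, so a = -2.
Expanding, the t-coefficient is −2ah = 4h; matching it to the data gives h = -2, and then k = 3.
So s(t) = -2(t + 2)² + 3.
s(-6) = -2·(-4)² + 3 = -29.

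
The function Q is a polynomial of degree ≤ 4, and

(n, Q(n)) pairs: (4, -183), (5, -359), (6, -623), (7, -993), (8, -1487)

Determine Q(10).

First differences: -176, -264, -370, -494. Second differences: -88, -106, -124. Third differences: -18, -18.
Level-3 differences are constant, so Q has degree 3.
Fitting a degree-3 polynomial gives Q(n) = -3n³ + n² - 2n + 1.
Then Q(10) = -2919.

-2919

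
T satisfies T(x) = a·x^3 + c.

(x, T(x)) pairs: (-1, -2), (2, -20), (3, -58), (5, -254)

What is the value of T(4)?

From T(-1) = -2 and T(2) = -20: -1a + c = -2 and 8a + c = -20.
Subtracting: 9a = -18, so a = -2; then c = -2 − (-2)·(-1) = -4.
So T(x) = -2x³ − 4, and T(4) = -132.

-132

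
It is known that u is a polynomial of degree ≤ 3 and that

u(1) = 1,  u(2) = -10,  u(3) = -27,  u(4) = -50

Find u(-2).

-2

First differences: -11, -17, -23. Second differences: -6, -6.
Level-2 differences are constant, so u has degree 2.
Fitting a degree-2 polynomial gives u(n) = -3n² - 2n + 6.
Then u(-2) = -2.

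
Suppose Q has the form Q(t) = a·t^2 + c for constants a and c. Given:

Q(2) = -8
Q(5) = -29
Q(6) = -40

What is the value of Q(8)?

From Q(2) = -8 and Q(5) = -29: 4a + c = -8 and 25a + c = -29.
Subtracting: 21a = -21, so a = -1; then c = -8 − (-1)·4 = -4.
So Q(t) = -1t² − 4, and Q(8) = -68.

-68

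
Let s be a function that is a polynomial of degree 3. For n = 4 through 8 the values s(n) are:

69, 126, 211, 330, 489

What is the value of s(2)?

Write s(n) = an³ + bn² + cn + d; the 5 given values yield a linear system in the 4 coefficients.
Solving, s(n) = n³ - n² + 5n + 1.
Then s(2) = 15.

15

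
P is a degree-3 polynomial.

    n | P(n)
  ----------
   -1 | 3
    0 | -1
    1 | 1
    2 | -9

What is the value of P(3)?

Write P(n) = an³ + bn² + cn + d; the 4 given values yield a linear system in the 4 coefficients.
Solving, P(n) = -3n³ + 3n² + 2n - 1.
Then P(3) = -49.

-49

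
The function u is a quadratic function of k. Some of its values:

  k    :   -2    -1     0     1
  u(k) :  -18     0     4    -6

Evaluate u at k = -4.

Write u(k) = ak² + bk + c; the 4 given values yield a linear system in the 3 coefficients.
Solving, u(k) = -7k² - 3k + 4.
Then u(-4) = -96.

-96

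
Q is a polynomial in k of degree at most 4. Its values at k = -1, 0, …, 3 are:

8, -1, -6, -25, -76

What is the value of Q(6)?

First differences: -9, -5, -19, -51. Second differences: 4, -14, -32. Third differences: -18, -18.
Level-3 differences are constant, so Q has degree 3.
Fitting a degree-3 polynomial gives Q(k) = -3k³ + 2k² - 4k - 1.
Then Q(6) = -601.

-601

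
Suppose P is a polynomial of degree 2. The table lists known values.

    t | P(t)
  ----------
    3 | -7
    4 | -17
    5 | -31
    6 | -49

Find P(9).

First differences: -10, -14, -18. Second differences: -4, -4.
Level-2 differences are constant, so P has degree 2.
Fitting a degree-2 polynomial gives P(t) = -2t² + 4t - 1.
Then P(9) = -127.

-127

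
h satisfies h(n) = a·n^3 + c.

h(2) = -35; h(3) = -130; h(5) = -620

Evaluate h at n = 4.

From h(2) = -35 and h(3) = -130: 8a + c = -35 and 27a + c = -130.
Subtracting: 19a = -95, so a = -5; then c = -35 − (-5)·8 = 5.
So h(n) = -5n³ + 5, and h(4) = -315.

-315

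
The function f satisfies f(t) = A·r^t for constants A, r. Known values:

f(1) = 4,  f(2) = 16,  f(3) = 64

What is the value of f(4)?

256

Consecutive ratio: 16/4 = 4, and 64/16 = 4, so r = 4.
Then A·4^1 = 4 gives A = 1, and f(t) = 1·4^t.
f(4) = 1·4^4 = 256.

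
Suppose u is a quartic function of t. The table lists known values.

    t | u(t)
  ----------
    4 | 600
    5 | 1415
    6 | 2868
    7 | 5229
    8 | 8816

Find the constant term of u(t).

0

Write u(t) = at^4 + bt³ + ct² + dt + e; the 5 given values yield a linear system in the 5 coefficients.
Solving, u(t) = 2t^4 + t³ + 2t² - 2t.
The constant term is u(0) = 0.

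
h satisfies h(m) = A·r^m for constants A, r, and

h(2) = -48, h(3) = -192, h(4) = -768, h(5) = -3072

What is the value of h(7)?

-49152

Consecutive ratio: -192/(-48) = 4, and -768/(-192) = 4, so r = 4.
Then A·4^2 = -48 gives A = -3, and h(m) = -3·4^m.
h(7) = -3·4^7 = -49152.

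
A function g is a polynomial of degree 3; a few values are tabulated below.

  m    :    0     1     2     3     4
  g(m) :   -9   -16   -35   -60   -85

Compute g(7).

-100

Write g(m) = am³ + bm² + cm + d; the 5 given values yield a linear system in the 4 coefficients.
Solving, g(m) = m³ - 9m² + m - 9.
Then g(7) = -100.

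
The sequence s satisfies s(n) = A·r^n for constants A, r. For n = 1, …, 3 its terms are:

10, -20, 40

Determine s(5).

Consecutive ratio: -20/10 = -2, and 40/(-20) = -2, so r = -2.
Then A·(-2)^1 = 10 gives A = -5, and s(n) = -5·(-2)^n.
s(5) = -5·(-2)^5 = 160.

160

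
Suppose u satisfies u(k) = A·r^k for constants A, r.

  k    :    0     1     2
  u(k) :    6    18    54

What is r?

3

Consecutive ratio: 18/6 = 3, and 54/18 = 3, so r = 3.
Then A·3^0 = 6 gives A = 6, and u(k) = 6·3^k.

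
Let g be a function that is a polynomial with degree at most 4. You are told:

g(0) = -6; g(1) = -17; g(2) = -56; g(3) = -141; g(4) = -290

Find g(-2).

First differences: -11, -39, -85, -149. Second differences: -28, -46, -64. Third differences: -18, -18.
Level-3 differences are constant, so g has degree 3.
Fitting a degree-3 polynomial gives g(x) = -3x³ - 5x² - 3x - 6.
Then g(-2) = 4.

4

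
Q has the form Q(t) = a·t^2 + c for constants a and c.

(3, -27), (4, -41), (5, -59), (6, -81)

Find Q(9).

From Q(3) = -27 and Q(4) = -41: 9a + c = -27 and 16a + c = -41.
Subtracting: 7a = -14, so a = -2; then c = -27 − (-2)·9 = -9.
So Q(t) = -2t² − 9, and Q(9) = -171.

-171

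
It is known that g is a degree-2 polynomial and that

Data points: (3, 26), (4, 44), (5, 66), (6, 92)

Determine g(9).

194

First differences: 18, 22, 26. Second differences: 4, 4.
Level-2 differences are constant, so g has degree 2.
Fitting a degree-2 polynomial gives g(x) = 2x² + 4x - 4.
Then g(9) = 194.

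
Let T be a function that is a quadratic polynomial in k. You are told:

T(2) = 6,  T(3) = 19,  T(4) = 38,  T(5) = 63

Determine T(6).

94

Write T(k) = ak² + bk + c; the 4 given values yield a linear system in the 3 coefficients.
Solving, T(k) = 3k² - 2k - 2.
Then T(6) = 94.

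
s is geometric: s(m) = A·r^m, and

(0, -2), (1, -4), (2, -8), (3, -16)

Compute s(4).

-32

Consecutive ratio: -4/(-2) = 2, and -8/(-4) = 2, so r = 2.
Then A·2^0 = -2 gives A = -2, and s(m) = -2·2^m.
s(4) = -2·2^4 = -32.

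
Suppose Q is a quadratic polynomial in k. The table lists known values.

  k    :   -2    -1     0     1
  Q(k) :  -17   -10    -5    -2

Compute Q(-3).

Write Q(k) = ak² + bk + c; the 4 given values yield a linear system in the 3 coefficients.
Solving, Q(k) = -k² + 4k - 5.
Then Q(-3) = -26.

-26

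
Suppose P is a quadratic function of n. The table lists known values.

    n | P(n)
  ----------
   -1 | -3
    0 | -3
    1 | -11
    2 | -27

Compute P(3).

First differences: 0, -8, -16. Second differences: -8, -8.
Level-2 differences are constant, so P has degree 2.
Fitting a degree-2 polynomial gives P(n) = -4n² - 4n - 3.
Then P(3) = -51.

-51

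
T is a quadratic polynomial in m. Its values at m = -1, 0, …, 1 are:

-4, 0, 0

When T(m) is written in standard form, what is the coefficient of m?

Write T(m) = am² + bm + c; the 3 given values yield a linear system in the 3 coefficients.
Solving, T(m) = -2m² + 2m.
The coefficient of m is 2.

2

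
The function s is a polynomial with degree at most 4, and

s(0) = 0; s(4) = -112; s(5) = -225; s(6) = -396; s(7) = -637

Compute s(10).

Write s(n) = an^4 + bn³ + cn² + dn + e; the 5 given values yield a linear system in the 5 coefficients.
Solving, the leading coefficient vanishes, and s(n) = -2n³ + n².
Then s(10) = -1900.

-1900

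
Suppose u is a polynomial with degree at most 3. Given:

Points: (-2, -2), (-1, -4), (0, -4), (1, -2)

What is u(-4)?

8

Write u(x) = ax³ + bx² + cx + d; the 4 given values yield a linear system in the 4 coefficients.
Solving, the leading coefficient vanishes, and u(x) = x² + x - 4.
Then u(-4) = 8.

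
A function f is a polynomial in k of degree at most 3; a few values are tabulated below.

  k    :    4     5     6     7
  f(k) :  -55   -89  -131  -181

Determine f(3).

Write f(k) = ak³ + bk² + ck + d; the 4 given values yield a linear system in the 4 coefficients.
Solving, the leading coefficient vanishes, and f(k) = -4k² + 2k + 1.
Then f(3) = -29.

-29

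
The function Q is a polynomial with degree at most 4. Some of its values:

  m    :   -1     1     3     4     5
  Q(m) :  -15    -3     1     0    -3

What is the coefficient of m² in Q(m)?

Write Q(m) = am^4 + bm³ + cm² + dm + e; the 5 given values yield a linear system in the 5 coefficients.
Solving, the top 2 coefficients vanish, and Q(m) = -m² + 6m - 8.
The coefficient of m² is -1.

-1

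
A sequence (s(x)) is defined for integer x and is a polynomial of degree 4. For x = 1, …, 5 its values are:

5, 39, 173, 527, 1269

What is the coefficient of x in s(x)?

4

Write s(x) = ax^4 + bx³ + cx² + dx + e; the 5 given values yield a linear system in the 5 coefficients.
Solving, s(x) = 2x^4 + 4x - 1.
The coefficient of x is 4.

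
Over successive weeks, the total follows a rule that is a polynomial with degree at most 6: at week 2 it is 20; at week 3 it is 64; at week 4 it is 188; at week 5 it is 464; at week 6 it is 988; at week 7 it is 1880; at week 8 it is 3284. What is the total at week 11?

Write the value at n as P(n).
First differences: 44, 124, 276, 524, 892, 1404. Second differences: 80, 152, 248, 368, 512. Third differences: 72, 96, 120, 144. Fourth differences: 24, 24, 24.
Level-4 differences are constant, so P has degree 4.
Fitting a degree-4 polynomial gives P(n) = n^4 - 2n³ + 3n² + 2n + 4.
Then P(11) = 12368.

12368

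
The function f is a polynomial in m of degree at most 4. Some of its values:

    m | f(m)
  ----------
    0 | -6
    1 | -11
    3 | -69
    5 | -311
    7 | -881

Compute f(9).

Write f(m) = am^4 + bm³ + cm² + dm + e; the 5 given values yield a linear system in the 5 coefficients.
Solving, the leading coefficient vanishes, and f(m) = -3m³ + 4m² - 6m - 6.
Then f(9) = -1923.

-1923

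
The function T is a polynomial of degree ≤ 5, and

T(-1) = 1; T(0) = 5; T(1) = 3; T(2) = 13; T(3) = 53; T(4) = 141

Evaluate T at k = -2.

-27

First differences: 4, -2, 10, 40, 88. Second differences: -6, 12, 30, 48. Third differences: 18, 18, 18.
Level-3 differences are constant, so T has degree 3.
Fitting a degree-3 polynomial gives T(k) = 3k³ - 3k² - 2k + 5.
Then T(-2) = -27.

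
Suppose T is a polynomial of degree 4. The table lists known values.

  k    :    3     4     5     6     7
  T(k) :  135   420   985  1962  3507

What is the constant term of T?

0

Write T(k) = ak^4 + bk³ + ck² + dk + e; the 5 given values yield a linear system in the 5 coefficients.
Solving, T(k) = k^4 + 4k³ - 5k² - 3k.
The constant term is T(0) = 0.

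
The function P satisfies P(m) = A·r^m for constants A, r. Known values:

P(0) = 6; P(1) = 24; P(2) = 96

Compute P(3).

Consecutive ratio: 24/6 = 4, and 96/24 = 4, so r = 4.
Then A·4^0 = 6 gives A = 6, and P(m) = 6·4^m.
P(3) = 6·4^3 = 384.

384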